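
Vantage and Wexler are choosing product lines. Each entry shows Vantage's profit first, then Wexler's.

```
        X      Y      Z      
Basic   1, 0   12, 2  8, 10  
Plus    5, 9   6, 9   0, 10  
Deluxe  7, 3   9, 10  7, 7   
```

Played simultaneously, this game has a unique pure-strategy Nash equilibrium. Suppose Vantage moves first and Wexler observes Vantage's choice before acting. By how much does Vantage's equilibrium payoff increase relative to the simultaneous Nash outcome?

Solve by backward induction (Vantage leads).
- Basic → Wexler plays Z (best of 0, 2, 10); Vantage gets 8.
- Plus → Wexler plays Z (best of 9, 9, 10); Vantage gets 0.
- Deluxe → Wexler plays Y (best of 3, 10, 7); Vantage gets 9.
Among 8, 0, 9, the best is 9 at Deluxe. Subgame-perfect outcome: (Deluxe, Y) with payoffs (9, 10).
Under simultaneous play:
Vantage's best replies: X→Deluxe; Y→Basic; Z→Basic.
Wexler's best replies: Basic→Z; Plus→Z; Deluxe→Y.
The unique mutual best reply is (Basic, Z), giving (8, 10).
Vantage's commitment gain: 9 − 8 = 1.

1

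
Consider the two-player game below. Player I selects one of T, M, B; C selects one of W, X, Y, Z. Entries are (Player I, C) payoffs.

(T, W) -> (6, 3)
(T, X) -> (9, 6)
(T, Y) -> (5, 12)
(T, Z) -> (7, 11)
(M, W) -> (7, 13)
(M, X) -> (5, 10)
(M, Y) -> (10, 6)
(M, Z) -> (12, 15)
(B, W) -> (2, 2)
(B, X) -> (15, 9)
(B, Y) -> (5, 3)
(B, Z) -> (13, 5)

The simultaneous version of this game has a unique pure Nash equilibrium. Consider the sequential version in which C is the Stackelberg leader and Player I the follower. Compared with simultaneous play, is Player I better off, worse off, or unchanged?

worse off

Backward induction with C moving first.
- W → Player I plays M (best of 6, 7, 2); C gets 13.
- X → Player I plays B (best of 9, 5, 15); C gets 9.
- Y → Player I plays M (best of 5, 10, 5); C gets 6.
- Z → Player I plays B (best of 7, 12, 13); C gets 5.
Among 13, 9, 6, 5, the best is 13 at W. Subgame-perfect outcome: (M, W) with payoffs (7, 13).
Now find the simultaneous Nash equilibrium.
Player I's best replies: W→M; X→B; Y→M; Z→B.
C's best replies: T→Y; M→Z; B→X.
The unique mutual best reply is (B, X), giving (15, 9).
Player I earns 7 sequentially versus 15 at the Nash outcome: worse off.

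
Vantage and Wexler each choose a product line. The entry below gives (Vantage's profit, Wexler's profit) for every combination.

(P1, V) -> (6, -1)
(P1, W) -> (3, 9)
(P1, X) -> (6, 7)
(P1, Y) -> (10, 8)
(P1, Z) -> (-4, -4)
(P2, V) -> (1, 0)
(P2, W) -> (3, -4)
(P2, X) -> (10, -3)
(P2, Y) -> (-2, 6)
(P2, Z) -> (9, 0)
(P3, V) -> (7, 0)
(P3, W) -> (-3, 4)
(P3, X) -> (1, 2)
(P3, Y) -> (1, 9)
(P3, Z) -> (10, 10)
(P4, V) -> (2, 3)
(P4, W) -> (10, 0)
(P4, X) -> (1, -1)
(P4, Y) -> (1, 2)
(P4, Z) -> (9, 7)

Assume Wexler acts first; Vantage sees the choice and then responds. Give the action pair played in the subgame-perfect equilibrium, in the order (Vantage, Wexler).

Backward induction with Wexler moving first.
- V: BR = P3, leader payoff 0.
- W: BR = P4, leader payoff 0.
- X: BR = P2, leader payoff -3.
- Y: BR = P1, leader payoff 8.
- Z: BR = P3, leader payoff 10.
Wexler's induced payoffs are 0, 0, -3, 8, 10, so Wexler commits to Z. Subgame-perfect outcome: (P3, Z) with payoffs (10, 10).

(P3, Z)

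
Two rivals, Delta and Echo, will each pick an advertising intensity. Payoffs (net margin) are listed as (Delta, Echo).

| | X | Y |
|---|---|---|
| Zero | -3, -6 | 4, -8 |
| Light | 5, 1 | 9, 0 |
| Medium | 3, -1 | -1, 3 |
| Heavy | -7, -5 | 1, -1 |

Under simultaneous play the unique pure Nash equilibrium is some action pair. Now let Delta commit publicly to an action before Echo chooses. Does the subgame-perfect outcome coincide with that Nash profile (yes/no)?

Solve by backward induction (Delta leads).
- Zero: BR = X, leader payoff -3.
- Light: BR = X, leader payoff 5.
- Medium: BR = Y, leader payoff -1.
- Heavy: BR = Y, leader payoff 1.
Delta's induced payoffs are -3, 5, -1, 1, so Delta commits to Light. Subgame-perfect outcome: (Light, X) with payoffs (5, 1).
For the simultaneous game, intersect best replies.
Delta's best replies: X→Light; Y→Light.
Echo's best replies: Zero→X; Light→X; Medium→Y; Heavy→Y.
The unique mutual best reply is (Light, X), giving (5, 1).
Sequential outcome (Light, X) coincides with the Nash profile (Light, X).

yes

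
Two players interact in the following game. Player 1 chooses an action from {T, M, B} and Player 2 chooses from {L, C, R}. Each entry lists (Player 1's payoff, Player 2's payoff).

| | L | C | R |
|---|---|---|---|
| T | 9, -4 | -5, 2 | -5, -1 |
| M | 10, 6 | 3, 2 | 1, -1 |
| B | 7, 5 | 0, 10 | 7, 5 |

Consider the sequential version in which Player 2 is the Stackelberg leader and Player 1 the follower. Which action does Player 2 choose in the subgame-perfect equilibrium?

Backward induction with Player 2 moving first.
- L → Player 1 plays M (best of 9, 10, 7); Player 2 gets 6.
- C → Player 1 plays M (best of -5, 3, 0); Player 2 gets 2.
- R → Player 1 plays B (best of -5, 1, 7); Player 2 gets 5.
Player 2's induced payoffs are 6, 2, 5, so Player 2 commits to L. Subgame-perfect outcome: (M, L) with payoffs (10, 6).

L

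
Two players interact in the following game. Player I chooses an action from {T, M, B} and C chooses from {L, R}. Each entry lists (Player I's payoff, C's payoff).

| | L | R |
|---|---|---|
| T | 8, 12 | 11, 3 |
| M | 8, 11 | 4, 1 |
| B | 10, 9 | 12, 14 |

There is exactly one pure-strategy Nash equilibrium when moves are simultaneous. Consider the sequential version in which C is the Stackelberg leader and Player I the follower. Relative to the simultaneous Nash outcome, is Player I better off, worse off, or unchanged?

unchanged

Backward induction with C moving first.
- L → Player I plays B (best of 8, 8, 10); C gets 9.
- R → Player I plays B (best of 11, 4, 12); C gets 14.
Maximizing over 9, 14, C chooses R. Subgame-perfect outcome: (B, R) with payoffs (12, 14).
Under simultaneous play:
Player I's best replies: L→B; R→B.
C's best replies: T→L; M→L; B→R.
The unique mutual best reply is (B, R), giving (12, 14).
Player I earns 12 sequentially versus 12 at the Nash outcome: unchanged.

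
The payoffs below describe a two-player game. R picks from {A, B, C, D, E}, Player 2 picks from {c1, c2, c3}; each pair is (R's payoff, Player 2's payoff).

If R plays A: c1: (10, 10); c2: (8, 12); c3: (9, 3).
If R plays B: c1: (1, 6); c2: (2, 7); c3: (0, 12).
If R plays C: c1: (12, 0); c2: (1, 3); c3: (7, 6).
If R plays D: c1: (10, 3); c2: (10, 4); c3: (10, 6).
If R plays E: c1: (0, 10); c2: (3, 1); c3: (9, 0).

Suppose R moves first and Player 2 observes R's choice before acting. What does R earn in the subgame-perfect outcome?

Player 2 best-responds to each possible R move:
- A: BR = c2, leader payoff 8.
- B: BR = c3, leader payoff 0.
- C: BR = c3, leader payoff 7.
- D: BR = c3, leader payoff 10.
- E: BR = c1, leader payoff 0.
Among 8, 0, 7, 10, 0, the best is 10 at D. Subgame-perfect outcome: (D, c3) with payoffs (10, 6).

10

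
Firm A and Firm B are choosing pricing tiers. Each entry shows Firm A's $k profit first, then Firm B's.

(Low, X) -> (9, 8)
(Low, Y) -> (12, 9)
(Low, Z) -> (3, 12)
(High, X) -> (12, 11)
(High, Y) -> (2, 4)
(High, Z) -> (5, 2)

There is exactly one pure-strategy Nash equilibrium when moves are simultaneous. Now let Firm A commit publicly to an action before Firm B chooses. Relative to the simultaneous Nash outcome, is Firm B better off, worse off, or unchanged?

unchanged

Firm B best-responds to each possible Firm A move:
- Low: BR = Z, leader payoff 3.
- High: BR = X, leader payoff 12.
Among 3, 12, the best is 12 at High. Subgame-perfect outcome: (High, X) with payoffs (12, 11).
Under simultaneous play:
Firm A's best replies: X→High; Y→Low; Z→High.
Firm B's best replies: Low→Z; High→X.
Only (High, X) has each player best-responding; Nash payoffs (12, 11).
Firm B earns 11 sequentially versus 11 at the Nash outcome: unchanged.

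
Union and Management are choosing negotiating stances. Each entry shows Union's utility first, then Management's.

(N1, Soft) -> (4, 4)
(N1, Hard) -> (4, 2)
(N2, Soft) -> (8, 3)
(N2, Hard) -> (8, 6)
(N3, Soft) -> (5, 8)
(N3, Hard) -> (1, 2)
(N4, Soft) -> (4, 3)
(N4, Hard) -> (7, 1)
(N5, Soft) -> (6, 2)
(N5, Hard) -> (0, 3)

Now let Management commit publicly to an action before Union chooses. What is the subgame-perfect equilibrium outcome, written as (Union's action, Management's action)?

(N2, Hard)

Work backward from Union's decision.
- Soft: BR = N2, leader payoff 3.
- Hard: BR = N2, leader payoff 6.
Among 3, 6, the best is 6 at Hard. Subgame-perfect outcome: (N2, Hard) with payoffs (8, 6).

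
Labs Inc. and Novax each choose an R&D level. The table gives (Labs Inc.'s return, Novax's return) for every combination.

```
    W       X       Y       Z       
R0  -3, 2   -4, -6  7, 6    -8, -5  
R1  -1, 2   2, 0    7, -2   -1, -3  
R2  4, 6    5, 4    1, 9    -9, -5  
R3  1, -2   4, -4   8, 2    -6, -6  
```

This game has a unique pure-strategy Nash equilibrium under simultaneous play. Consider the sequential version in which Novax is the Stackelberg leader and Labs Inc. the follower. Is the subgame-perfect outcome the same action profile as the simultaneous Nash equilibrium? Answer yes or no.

no

Backward induction with Novax moving first.
- W → Labs Inc. plays R2 (best of -3, -1, 4, 1); Novax gets 6.
- X → Labs Inc. plays R2 (best of -4, 2, 5, 4); Novax gets 4.
- Y → Labs Inc. plays R3 (best of 7, 7, 1, 8); Novax gets 2.
- Z → Labs Inc. plays R1 (best of -8, -1, -9, -6); Novax gets -3.
Maximizing over 6, 4, 2, -3, Novax chooses W. Subgame-perfect outcome: (R2, W) with payoffs (4, 6).
Now find the simultaneous Nash equilibrium.
Labs Inc.'s best replies: W→R2; X→R2; Y→R3; Z→R1.
Novax's best replies: R0→Y; R1→W; R2→Y; R3→Y.
The unique mutual best reply is (R3, Y), giving (8, 2).
Sequential outcome (R2, W) differs from the Nash profile (R3, Y).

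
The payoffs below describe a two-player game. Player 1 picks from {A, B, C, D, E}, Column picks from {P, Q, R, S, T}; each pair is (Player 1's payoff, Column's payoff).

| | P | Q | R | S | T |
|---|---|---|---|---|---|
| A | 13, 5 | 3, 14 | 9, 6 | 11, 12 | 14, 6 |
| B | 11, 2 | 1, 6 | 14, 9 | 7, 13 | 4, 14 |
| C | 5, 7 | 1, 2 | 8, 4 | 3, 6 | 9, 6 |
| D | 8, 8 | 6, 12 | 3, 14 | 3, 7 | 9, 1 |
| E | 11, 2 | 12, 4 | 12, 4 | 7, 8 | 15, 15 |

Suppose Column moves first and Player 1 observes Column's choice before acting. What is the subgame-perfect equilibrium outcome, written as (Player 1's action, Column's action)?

Backward induction with Column moving first.
- P → Player 1 plays A (best of 13, 11, 5, 8, 11); Column gets 5.
- Q → Player 1 plays E (best of 3, 1, 1, 6, 12); Column gets 4.
- R → Player 1 plays B (best of 9, 14, 8, 3, 12); Column gets 9.
- S → Player 1 plays A (best of 11, 7, 3, 3, 7); Column gets 12.
- T → Player 1 plays E (best of 14, 4, 9, 9, 15); Column gets 15.
Column's induced payoffs are 5, 4, 9, 12, 15, so Column commits to T. Subgame-perfect outcome: (E, T) with payoffs (15, 15).

(E, T)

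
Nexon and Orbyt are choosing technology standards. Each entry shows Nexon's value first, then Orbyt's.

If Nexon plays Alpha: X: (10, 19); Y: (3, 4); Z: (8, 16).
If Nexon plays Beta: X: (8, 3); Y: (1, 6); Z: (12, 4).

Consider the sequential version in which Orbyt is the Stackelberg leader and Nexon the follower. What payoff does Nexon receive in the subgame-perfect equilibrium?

10

Backward induction with Orbyt moving first.
- X: BR = Alpha, leader payoff 19.
- Y: BR = Alpha, leader payoff 4.
- Z: BR = Beta, leader payoff 4.
Among 19, 4, 4, the best is 19 at X. Subgame-perfect outcome: (Alpha, X) with payoffs (10, 19).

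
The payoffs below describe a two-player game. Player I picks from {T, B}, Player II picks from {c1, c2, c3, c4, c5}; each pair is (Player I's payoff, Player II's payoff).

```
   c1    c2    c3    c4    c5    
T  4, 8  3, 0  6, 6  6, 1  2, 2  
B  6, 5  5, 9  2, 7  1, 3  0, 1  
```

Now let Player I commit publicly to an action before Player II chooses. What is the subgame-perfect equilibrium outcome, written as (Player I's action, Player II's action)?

(B, c2)

Work backward from Player II's decision.
- T: Player II compares 8, 0, 6, 1, 2 and picks c1; Player I would get 4.
- B: Player II compares 5, 9, 7, 3, 1 and picks c2; Player I would get 5.
Among 4, 5, the best is 5 at B. Subgame-perfect outcome: (B, c2) with payoffs (5, 9).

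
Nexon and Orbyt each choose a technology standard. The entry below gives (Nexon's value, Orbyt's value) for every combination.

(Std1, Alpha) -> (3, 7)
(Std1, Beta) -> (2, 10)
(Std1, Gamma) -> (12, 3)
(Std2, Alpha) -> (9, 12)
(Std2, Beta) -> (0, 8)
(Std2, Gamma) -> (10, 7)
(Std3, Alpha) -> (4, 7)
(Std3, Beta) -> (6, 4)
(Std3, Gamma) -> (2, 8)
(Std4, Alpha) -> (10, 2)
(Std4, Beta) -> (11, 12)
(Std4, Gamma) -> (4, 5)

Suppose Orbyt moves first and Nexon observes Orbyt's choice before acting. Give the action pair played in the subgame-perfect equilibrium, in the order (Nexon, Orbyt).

Nexon best-responds to each possible Orbyt move:
- Alpha: BR = Std4, leader payoff 2.
- Beta: BR = Std4, leader payoff 12.
- Gamma: BR = Std1, leader payoff 3.
Maximizing over 2, 12, 3, Orbyt chooses Beta. Subgame-perfect outcome: (Std4, Beta) with payoffs (11, 12).

(Std4, Beta)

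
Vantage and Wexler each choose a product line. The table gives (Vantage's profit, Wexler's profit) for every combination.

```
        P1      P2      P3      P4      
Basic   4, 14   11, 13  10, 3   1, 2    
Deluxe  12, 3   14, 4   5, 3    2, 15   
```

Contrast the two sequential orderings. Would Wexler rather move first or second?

If Vantage leads: Wexler's best replies are Basic→P1, Deluxe→P4; Vantage's induced payoffs 4, 2; outcome (Basic, P1), payoffs (4, 14).
If Wexler leads: Vantage's best replies are P1→Deluxe, P2→Deluxe, P3→Basic, P4→Deluxe; Wexler's induced payoffs 3, 4, 3, 15; outcome (Deluxe, P4), payoffs (2, 15).
Wexler gets 15 moving first and 14 moving second, so Wexler prefers to move first.

first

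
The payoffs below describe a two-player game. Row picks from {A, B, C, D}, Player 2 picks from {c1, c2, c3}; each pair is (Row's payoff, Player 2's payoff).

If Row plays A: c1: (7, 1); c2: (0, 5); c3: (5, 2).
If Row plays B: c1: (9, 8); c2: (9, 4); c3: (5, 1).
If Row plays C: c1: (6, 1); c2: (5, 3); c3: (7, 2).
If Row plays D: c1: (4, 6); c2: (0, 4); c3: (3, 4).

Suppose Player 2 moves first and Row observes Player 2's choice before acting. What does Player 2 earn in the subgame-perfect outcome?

Backward induction with Player 2 moving first.
- c1: BR = B, leader payoff 8.
- c2: BR = B, leader payoff 4.
- c3: BR = C, leader payoff 2.
Maximizing over 8, 4, 2, Player 2 chooses c1. Subgame-perfect outcome: (B, c1) with payoffs (9, 8).

8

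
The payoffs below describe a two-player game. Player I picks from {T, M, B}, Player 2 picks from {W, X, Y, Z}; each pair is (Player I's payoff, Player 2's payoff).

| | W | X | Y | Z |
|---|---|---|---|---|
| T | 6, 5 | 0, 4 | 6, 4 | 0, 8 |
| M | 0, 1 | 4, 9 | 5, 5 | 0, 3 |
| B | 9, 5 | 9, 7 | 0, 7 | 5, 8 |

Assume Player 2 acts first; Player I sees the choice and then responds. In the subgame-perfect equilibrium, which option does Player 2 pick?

Z

Backward induction with Player 2 moving first.
- W: BR = B, leader payoff 5.
- X: BR = B, leader payoff 7.
- Y: BR = T, leader payoff 4.
- Z: BR = B, leader payoff 8.
Among 5, 7, 4, 8, the best is 8 at Z. Subgame-perfect outcome: (B, Z) with payoffs (5, 8).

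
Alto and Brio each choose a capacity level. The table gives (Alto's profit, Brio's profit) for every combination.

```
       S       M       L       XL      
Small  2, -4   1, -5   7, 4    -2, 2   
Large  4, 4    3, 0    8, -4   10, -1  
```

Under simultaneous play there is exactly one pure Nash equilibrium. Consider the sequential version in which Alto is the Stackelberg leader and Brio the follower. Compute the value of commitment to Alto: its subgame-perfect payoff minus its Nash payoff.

Solve by backward induction (Alto leads).
- Small: Brio compares -4, -5, 4, 2 and picks L; Alto would get 7.
- Large: Brio compares 4, 0, -4, -1 and picks S; Alto would get 4.
Alto's induced payoffs are 7, 4, so Alto commits to Small. Subgame-perfect outcome: (Small, L) with payoffs (7, 4).
Now find the simultaneous Nash equilibrium.
Alto's best replies: S→Large; M→Large; L→Large; XL→Large.
Brio's best replies: Small→L; Large→S.
The unique mutual best reply is (Large, S), giving (4, 4).
Alto's commitment gain: 7 − 4 = 3.

3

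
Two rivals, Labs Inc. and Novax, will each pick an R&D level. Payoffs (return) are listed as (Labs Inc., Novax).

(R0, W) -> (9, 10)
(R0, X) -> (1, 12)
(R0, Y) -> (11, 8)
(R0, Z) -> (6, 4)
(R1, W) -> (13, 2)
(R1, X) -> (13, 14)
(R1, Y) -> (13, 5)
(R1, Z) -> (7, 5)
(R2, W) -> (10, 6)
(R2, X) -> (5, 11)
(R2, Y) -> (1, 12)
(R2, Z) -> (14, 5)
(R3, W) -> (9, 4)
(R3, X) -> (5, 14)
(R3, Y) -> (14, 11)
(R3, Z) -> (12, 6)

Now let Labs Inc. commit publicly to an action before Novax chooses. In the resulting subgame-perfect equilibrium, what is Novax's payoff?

14

Backward induction with Labs Inc. moving first.
- R0 → Novax plays X (best of 10, 12, 8, 4); Labs Inc. gets 1.
- R1 → Novax plays X (best of 2, 14, 5, 5); Labs Inc. gets 13.
- R2 → Novax plays Y (best of 6, 11, 12, 5); Labs Inc. gets 1.
- R3 → Novax plays X (best of 4, 14, 11, 6); Labs Inc. gets 5.
Among 1, 13, 1, 5, the best is 13 at R1. Subgame-perfect outcome: (R1, X) with payoffs (13, 14).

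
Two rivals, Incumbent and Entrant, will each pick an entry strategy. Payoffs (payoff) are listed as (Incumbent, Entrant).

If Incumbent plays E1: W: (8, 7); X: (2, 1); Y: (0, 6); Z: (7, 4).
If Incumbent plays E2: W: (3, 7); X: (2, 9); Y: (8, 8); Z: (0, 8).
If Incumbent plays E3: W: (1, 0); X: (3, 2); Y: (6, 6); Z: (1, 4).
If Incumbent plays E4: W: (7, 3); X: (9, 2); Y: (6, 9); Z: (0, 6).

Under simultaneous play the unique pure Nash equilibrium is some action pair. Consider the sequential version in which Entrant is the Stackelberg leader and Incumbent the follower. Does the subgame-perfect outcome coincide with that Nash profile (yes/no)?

Work backward from Incumbent's decision.
- W → Incumbent plays E1 (best of 8, 3, 1, 7); Entrant gets 7.
- X → Incumbent plays E4 (best of 2, 2, 3, 9); Entrant gets 2.
- Y → Incumbent plays E2 (best of 0, 8, 6, 6); Entrant gets 8.
- Z → Incumbent plays E1 (best of 7, 0, 1, 0); Entrant gets 4.
Maximizing over 7, 2, 8, 4, Entrant chooses Y. Subgame-perfect outcome: (E2, Y) with payoffs (8, 8).
For the simultaneous game, intersect best replies.
Incumbent's best replies: W→E1; X→E4; Y→E2; Z→E1.
Entrant's best replies: E1→W; E2→X; E3→Y; E4→Y.
The unique mutual best reply is (E1, W), giving (8, 7).
Sequential outcome (E2, Y) differs from the Nash profile (E1, W).

no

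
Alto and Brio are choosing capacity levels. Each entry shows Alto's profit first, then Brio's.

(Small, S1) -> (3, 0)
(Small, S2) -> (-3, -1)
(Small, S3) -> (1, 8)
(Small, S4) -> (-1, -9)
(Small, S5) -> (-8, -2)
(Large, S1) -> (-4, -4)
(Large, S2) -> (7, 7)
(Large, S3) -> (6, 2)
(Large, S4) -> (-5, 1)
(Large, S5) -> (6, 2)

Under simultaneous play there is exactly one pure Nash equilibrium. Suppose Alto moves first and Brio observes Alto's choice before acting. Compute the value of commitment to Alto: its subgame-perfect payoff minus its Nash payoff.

0

Backward induction with Alto moving first.
- Small: BR = S3, leader payoff 1.
- Large: BR = S2, leader payoff 7.
Maximizing over 1, 7, Alto chooses Large. Subgame-perfect outcome: (Large, S2) with payoffs (7, 7).
Under simultaneous play:
Alto's best replies: S1→Small; S2→Large; S3→Large; S4→Small; S5→Large.
Brio's best replies: Small→S3; Large→S2.
Only (Large, S2) has each player best-responding; Nash payoffs (7, 7).
Alto's commitment gain: 7 − 7 = 0.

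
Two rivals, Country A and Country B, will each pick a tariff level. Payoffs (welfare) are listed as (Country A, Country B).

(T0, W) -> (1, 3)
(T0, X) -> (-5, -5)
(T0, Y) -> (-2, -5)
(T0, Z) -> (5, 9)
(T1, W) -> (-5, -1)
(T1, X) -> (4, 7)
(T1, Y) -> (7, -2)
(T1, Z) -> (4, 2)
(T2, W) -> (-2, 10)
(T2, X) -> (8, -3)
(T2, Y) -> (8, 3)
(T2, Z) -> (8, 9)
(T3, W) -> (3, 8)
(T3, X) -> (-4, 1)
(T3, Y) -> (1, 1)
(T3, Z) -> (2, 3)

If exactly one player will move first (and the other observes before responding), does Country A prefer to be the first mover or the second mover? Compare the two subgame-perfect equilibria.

If Country A leads: Country B's best replies are T0→Z, T1→X, T2→W, T3→W; Country A's induced payoffs 5, 4, -2, 3; outcome (T0, Z), payoffs (5, 9).
If Country B leads: Country A's best replies are W→T3, X→T2, Y→T2, Z→T2; Country B's induced payoffs 8, -3, 3, 9; outcome (T2, Z), payoffs (8, 9).
Country A gets 5 moving first and 8 moving second, so Country A prefers to move second.

second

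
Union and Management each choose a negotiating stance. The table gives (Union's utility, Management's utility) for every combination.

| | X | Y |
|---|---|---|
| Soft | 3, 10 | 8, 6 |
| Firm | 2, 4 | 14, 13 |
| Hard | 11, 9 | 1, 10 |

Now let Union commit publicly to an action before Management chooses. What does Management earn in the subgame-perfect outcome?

13

Work backward from Management's decision.
- Soft → Management plays X (best of 10, 6); Union gets 3.
- Firm → Management plays Y (best of 4, 13); Union gets 14.
- Hard → Management plays Y (best of 9, 10); Union gets 1.
Among 3, 14, 1, the best is 14 at Firm. Subgame-perfect outcome: (Firm, Y) with payoffs (14, 13).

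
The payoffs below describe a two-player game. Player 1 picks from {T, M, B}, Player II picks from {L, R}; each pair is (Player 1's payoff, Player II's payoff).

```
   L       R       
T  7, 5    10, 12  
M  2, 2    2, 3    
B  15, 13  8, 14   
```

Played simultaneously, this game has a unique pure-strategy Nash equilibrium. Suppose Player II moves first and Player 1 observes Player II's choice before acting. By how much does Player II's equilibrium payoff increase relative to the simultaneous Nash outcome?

Player 1 best-responds to each possible Player II move:
- L: BR = B, leader payoff 13.
- R: BR = T, leader payoff 12.
Player II's induced payoffs are 13, 12, so Player II commits to L. Subgame-perfect outcome: (B, L) with payoffs (15, 13).
For the simultaneous game, intersect best replies.
Player 1's best replies: L→B; R→T.
Player II's best replies: T→R; M→R; B→R.
The unique mutual best reply is (T, R), giving (10, 12).
Player II's commitment gain: 13 − 12 = 1.

1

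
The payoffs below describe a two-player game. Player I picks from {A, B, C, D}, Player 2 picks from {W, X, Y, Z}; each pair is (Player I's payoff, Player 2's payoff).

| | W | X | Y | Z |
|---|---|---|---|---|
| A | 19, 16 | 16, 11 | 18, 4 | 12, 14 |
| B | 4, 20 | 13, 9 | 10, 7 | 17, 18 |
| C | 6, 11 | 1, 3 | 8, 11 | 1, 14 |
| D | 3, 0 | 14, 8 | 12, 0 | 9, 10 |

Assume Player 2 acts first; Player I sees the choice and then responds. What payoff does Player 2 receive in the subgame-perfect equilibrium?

18

Solve by backward induction (Player 2 leads).
- W → Player I plays A (best of 19, 4, 6, 3); Player 2 gets 16.
- X → Player I plays A (best of 16, 13, 1, 14); Player 2 gets 11.
- Y → Player I plays A (best of 18, 10, 8, 12); Player 2 gets 4.
- Z → Player I plays B (best of 12, 17, 1, 9); Player 2 gets 18.
Maximizing over 16, 11, 4, 18, Player 2 chooses Z. Subgame-perfect outcome: (B, Z) with payoffs (17, 18).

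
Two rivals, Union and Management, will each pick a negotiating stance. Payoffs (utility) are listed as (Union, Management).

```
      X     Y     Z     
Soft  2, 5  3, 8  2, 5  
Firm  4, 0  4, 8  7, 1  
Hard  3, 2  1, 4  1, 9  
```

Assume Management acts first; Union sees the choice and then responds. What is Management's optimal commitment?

Y

Backward induction with Management moving first.
- X: Union compares 2, 4, 3 and picks Firm; Management would get 0.
- Y: Union compares 3, 4, 1 and picks Firm; Management would get 8.
- Z: Union compares 2, 7, 1 and picks Firm; Management would get 1.
Management's induced payoffs are 0, 8, 1, so Management commits to Y. Subgame-perfect outcome: (Firm, Y) with payoffs (4, 8).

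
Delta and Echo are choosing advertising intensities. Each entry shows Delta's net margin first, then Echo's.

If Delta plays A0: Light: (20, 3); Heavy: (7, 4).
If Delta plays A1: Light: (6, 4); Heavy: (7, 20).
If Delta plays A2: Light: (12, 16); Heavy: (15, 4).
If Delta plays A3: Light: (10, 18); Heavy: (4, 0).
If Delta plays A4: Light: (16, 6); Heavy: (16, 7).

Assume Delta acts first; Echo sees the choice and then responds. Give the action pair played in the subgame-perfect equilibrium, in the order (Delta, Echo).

(A4, Heavy)

Backward induction with Delta moving first.
- A0: BR = Heavy, leader payoff 7.
- A1: BR = Heavy, leader payoff 7.
- A2: BR = Light, leader payoff 12.
- A3: BR = Light, leader payoff 10.
- A4: BR = Heavy, leader payoff 16.
Delta's induced payoffs are 7, 7, 12, 10, 16, so Delta commits to A4. Subgame-perfect outcome: (A4, Heavy) with payoffs (16, 7).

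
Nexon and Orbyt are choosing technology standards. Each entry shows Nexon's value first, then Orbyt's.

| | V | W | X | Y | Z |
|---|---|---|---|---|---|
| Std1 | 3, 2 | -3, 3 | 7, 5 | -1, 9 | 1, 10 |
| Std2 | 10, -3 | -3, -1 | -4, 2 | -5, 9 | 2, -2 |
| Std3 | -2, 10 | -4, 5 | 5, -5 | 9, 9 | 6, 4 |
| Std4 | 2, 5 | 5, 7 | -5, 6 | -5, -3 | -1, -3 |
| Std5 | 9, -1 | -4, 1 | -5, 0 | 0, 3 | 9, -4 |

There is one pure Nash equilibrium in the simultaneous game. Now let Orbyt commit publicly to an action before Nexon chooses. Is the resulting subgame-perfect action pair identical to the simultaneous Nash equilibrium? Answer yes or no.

Backward induction with Orbyt moving first.
- V: Nexon compares 3, 10, -2, 2, 9 and picks Std2; Orbyt would get -3.
- W: Nexon compares -3, -3, -4, 5, -4 and picks Std4; Orbyt would get 7.
- X: Nexon compares 7, -4, 5, -5, -5 and picks Std1; Orbyt would get 5.
- Y: Nexon compares -1, -5, 9, -5, 0 and picks Std3; Orbyt would get 9.
- Z: Nexon compares 1, 2, 6, -1, 9 and picks Std5; Orbyt would get -4.
Orbyt's induced payoffs are -3, 7, 5, 9, -4, so Orbyt commits to Y. Subgame-perfect outcome: (Std3, Y) with payoffs (9, 9).
Now find the simultaneous Nash equilibrium.
Nexon's best replies: V→Std2; W→Std4; X→Std1; Y→Std3; Z→Std5.
Orbyt's best replies: Std1→Z; Std2→Y; Std3→V; Std4→W; Std5→Y.
The unique mutual best reply is (Std4, W), giving (5, 7).
Sequential outcome (Std3, Y) differs from the Nash profile (Std4, W).

no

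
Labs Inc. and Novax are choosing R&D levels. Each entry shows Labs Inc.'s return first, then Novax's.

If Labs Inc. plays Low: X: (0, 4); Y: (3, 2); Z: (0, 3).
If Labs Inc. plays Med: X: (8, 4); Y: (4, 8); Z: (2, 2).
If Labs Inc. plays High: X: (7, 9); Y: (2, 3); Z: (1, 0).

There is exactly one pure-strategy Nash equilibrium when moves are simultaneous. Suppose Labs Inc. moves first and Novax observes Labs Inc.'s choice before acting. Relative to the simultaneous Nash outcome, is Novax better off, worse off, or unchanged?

better off

Novax best-responds to each possible Labs Inc. move:
- Low → Novax plays X (best of 4, 2, 3); Labs Inc. gets 0.
- Med → Novax plays Y (best of 4, 8, 2); Labs Inc. gets 4.
- High → Novax plays X (best of 9, 3, 0); Labs Inc. gets 7.
Among 0, 4, 7, the best is 7 at High. Subgame-perfect outcome: (High, X) with payoffs (7, 9).
Now find the simultaneous Nash equilibrium.
Labs Inc.'s best replies: X→Med; Y→Med; Z→Med.
Novax's best replies: Low→X; Med→Y; High→X.
The unique mutual best reply is (Med, Y), giving (4, 8).
Novax earns 9 sequentially versus 8 at the Nash outcome: better off.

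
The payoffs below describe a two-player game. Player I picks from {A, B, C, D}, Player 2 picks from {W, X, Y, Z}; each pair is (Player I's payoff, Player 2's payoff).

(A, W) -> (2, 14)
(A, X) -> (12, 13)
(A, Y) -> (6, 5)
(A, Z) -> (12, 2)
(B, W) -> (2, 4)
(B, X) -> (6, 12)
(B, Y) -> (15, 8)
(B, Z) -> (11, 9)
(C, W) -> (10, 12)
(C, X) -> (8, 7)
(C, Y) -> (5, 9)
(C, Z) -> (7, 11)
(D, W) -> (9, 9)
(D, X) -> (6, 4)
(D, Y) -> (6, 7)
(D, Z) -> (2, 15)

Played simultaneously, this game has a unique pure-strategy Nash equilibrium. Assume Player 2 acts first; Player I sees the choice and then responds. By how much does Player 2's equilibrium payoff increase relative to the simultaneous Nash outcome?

1

Solve by backward induction (Player 2 leads).
- W → Player I plays C (best of 2, 2, 10, 9); Player 2 gets 12.
- X → Player I plays A (best of 12, 6, 8, 6); Player 2 gets 13.
- Y → Player I plays B (best of 6, 15, 5, 6); Player 2 gets 8.
- Z → Player I plays A (best of 12, 11, 7, 2); Player 2 gets 2.
Maximizing over 12, 13, 8, 2, Player 2 chooses X. Subgame-perfect outcome: (A, X) with payoffs (12, 13).
Under simultaneous play:
Player I's best replies: W→C; X→A; Y→B; Z→A.
Player 2's best replies: A→W; B→X; C→W; D→Z.
Only (C, W) has each player best-responding; Nash payoffs (10, 12).
Player 2's commitment gain: 13 − 12 = 1.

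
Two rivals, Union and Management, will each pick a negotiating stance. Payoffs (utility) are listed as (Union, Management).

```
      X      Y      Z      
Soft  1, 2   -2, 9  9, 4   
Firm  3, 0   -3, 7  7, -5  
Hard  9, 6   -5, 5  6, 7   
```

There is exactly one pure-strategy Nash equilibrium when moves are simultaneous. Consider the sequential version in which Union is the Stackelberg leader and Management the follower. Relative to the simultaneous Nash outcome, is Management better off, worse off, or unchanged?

worse off

Management best-responds to each possible Union move:
- Soft: BR = Y, leader payoff -2.
- Firm: BR = Y, leader payoff -3.
- Hard: BR = Z, leader payoff 6.
Maximizing over -2, -3, 6, Union chooses Hard. Subgame-perfect outcome: (Hard, Z) with payoffs (6, 7).
For the simultaneous game, intersect best replies.
Union's best replies: X→Hard; Y→Soft; Z→Soft.
Management's best replies: Soft→Y; Firm→Y; Hard→Z.
The unique mutual best reply is (Soft, Y), giving (-2, 9).
Management earns 7 sequentially versus 9 at the Nash outcome: worse off.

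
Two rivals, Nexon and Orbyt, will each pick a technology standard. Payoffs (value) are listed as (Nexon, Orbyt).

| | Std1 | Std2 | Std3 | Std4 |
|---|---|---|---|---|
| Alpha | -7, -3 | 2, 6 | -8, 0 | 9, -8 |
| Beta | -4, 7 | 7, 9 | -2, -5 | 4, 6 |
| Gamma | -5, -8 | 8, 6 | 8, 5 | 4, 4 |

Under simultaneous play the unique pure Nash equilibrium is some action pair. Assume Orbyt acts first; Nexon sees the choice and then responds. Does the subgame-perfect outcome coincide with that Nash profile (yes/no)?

Solve by backward induction (Orbyt leads).
- Std1: Nexon compares -7, -4, -5 and picks Beta; Orbyt would get 7.
- Std2: Nexon compares 2, 7, 8 and picks Gamma; Orbyt would get 6.
- Std3: Nexon compares -8, -2, 8 and picks Gamma; Orbyt would get 5.
- Std4: Nexon compares 9, 4, 4 and picks Alpha; Orbyt would get -8.
Orbyt's induced payoffs are 7, 6, 5, -8, so Orbyt commits to Std1. Subgame-perfect outcome: (Beta, Std1) with payoffs (-4, 7).
Under simultaneous play:
Nexon's best replies: Std1→Beta; Std2→Gamma; Std3→Gamma; Std4→Alpha.
Orbyt's best replies: Alpha→Std2; Beta→Std2; Gamma→Std2.
Only (Gamma, Std2) has each player best-responding; Nash payoffs (8, 6).
Sequential outcome (Beta, Std1) differs from the Nash profile (Gamma, Std2).

no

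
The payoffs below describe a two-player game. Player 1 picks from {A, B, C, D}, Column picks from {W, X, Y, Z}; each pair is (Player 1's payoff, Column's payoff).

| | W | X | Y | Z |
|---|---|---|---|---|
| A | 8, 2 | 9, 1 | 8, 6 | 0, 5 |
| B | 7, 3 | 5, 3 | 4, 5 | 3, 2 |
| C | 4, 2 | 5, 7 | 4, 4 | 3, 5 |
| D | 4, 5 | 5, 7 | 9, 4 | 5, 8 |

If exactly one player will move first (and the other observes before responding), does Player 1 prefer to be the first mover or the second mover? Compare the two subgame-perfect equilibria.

If Player 1 leads: Column's best replies are A→Y, B→Y, C→X, D→Z; Player 1's induced payoffs 8, 4, 5, 5; outcome (A, Y), payoffs (8, 6).
If Column leads: Player 1's best replies are W→A, X→A, Y→D, Z→D; Column's induced payoffs 2, 1, 4, 8; outcome (D, Z), payoffs (5, 8).
Player 1 gets 8 moving first and 5 moving second, so Player 1 prefers to move first.

first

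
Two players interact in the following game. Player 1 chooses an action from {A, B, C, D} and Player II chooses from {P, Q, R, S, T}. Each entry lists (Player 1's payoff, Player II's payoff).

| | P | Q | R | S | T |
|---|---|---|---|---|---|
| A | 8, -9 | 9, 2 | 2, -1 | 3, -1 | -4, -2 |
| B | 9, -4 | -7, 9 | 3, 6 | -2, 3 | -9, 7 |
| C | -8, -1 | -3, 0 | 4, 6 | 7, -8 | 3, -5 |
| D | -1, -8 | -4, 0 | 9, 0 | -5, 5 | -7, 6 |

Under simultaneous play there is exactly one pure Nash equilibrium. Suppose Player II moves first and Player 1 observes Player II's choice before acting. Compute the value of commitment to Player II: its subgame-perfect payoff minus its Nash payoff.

0

Work backward from Player 1's decision.
- P: Player 1 compares 8, 9, -8, -1 and picks B; Player II would get -4.
- Q: Player 1 compares 9, -7, -3, -4 and picks A; Player II would get 2.
- R: Player 1 compares 2, 3, 4, 9 and picks D; Player II would get 0.
- S: Player 1 compares 3, -2, 7, -5 and picks C; Player II would get -8.
- T: Player 1 compares -4, -9, 3, -7 and picks C; Player II would get -5.
Among -4, 2, 0, -8, -5, the best is 2 at Q. Subgame-perfect outcome: (A, Q) with payoffs (9, 2).
Now find the simultaneous Nash equilibrium.
Player 1's best replies: P→B; Q→A; R→D; S→C; T→C.
Player II's best replies: A→Q; B→Q; C→R; D→T.
Only (A, Q) has each player best-responding; Nash payoffs (9, 2).
Player II's commitment gain: 2 − 2 = 0.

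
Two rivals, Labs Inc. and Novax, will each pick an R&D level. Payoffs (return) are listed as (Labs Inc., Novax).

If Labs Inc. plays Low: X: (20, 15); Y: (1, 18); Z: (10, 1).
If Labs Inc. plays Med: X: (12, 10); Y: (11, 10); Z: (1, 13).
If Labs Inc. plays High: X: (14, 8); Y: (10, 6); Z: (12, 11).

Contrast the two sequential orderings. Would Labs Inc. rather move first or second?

If Labs Inc. leads: Novax's best replies are Low→Y, Med→Z, High→Z; Labs Inc.'s induced payoffs 1, 1, 12; outcome (High, Z), payoffs (12, 11).
If Novax leads: Labs Inc.'s best replies are X→Low, Y→Med, Z→High; Novax's induced payoffs 15, 10, 11; outcome (Low, X), payoffs (20, 15).
Labs Inc. gets 12 moving first and 20 moving second, so Labs Inc. prefers to move second.

second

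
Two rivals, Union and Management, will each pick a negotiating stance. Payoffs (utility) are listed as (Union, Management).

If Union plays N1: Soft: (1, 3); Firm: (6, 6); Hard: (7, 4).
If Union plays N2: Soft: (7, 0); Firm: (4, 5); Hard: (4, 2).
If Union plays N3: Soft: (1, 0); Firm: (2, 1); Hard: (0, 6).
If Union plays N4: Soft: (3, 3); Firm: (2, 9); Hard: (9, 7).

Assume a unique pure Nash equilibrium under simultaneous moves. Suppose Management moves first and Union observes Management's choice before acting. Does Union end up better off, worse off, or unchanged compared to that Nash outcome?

better off

Work backward from Union's decision.
- Soft: BR = N2, leader payoff 0.
- Firm: BR = N1, leader payoff 6.
- Hard: BR = N4, leader payoff 7.
Maximizing over 0, 6, 7, Management chooses Hard. Subgame-perfect outcome: (N4, Hard) with payoffs (9, 7).
For the simultaneous game, intersect best replies.
Union's best replies: Soft→N2; Firm→N1; Hard→N4.
Management's best replies: N1→Firm; N2→Firm; N3→Hard; N4→Firm.
Only (N1, Firm) has each player best-responding; Nash payoffs (6, 6).
Union earns 9 sequentially versus 6 at the Nash outcome: better off.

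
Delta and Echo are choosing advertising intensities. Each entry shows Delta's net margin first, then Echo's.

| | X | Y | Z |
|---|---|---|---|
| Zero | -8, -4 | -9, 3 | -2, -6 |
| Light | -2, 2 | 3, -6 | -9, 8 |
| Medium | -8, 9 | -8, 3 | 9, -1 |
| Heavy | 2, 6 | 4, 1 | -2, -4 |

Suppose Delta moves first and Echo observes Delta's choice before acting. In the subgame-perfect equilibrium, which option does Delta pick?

Solve by backward induction (Delta leads).
- Zero: Echo compares -4, 3, -6 and picks Y; Delta would get -9.
- Light: Echo compares 2, -6, 8 and picks Z; Delta would get -9.
- Medium: Echo compares 9, 3, -1 and picks X; Delta would get -8.
- Heavy: Echo compares 6, 1, -4 and picks X; Delta would get 2.
Maximizing over -9, -9, -8, 2, Delta chooses Heavy. Subgame-perfect outcome: (Heavy, X) with payoffs (2, 6).

Heavy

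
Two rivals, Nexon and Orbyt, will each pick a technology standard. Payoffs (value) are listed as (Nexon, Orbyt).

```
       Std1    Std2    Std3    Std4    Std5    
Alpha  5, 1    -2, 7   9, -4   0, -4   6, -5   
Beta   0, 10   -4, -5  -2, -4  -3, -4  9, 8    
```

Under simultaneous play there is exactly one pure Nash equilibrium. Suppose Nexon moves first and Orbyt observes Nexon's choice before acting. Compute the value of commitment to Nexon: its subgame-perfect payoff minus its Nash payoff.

Solve by backward induction (Nexon leads).
- Alpha → Orbyt plays Std2 (best of 1, 7, -4, -4, -5); Nexon gets -2.
- Beta → Orbyt plays Std1 (best of 10, -5, -4, -4, 8); Nexon gets 0.
Maximizing over -2, 0, Nexon chooses Beta. Subgame-perfect outcome: (Beta, Std1) with payoffs (0, 10).
Under simultaneous play:
Nexon's best replies: Std1→Alpha; Std2→Alpha; Std3→Alpha; Std4→Alpha; Std5→Beta.
Orbyt's best replies: Alpha→Std2; Beta→Std1.
Only (Alpha, Std2) has each player best-responding; Nash payoffs (-2, 7).
Nexon's commitment gain: 0 − -2 = 2.

2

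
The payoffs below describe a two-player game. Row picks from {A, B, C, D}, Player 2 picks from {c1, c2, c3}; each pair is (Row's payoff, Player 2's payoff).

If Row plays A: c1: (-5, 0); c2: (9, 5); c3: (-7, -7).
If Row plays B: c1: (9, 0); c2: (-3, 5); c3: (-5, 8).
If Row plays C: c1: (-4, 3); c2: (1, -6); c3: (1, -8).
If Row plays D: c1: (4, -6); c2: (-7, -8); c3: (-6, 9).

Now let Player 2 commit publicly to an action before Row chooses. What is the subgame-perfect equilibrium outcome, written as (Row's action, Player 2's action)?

Backward induction with Player 2 moving first.
- c1: BR = B, leader payoff 0.
- c2: BR = A, leader payoff 5.
- c3: BR = C, leader payoff -8.
Player 2's induced payoffs are 0, 5, -8, so Player 2 commits to c2. Subgame-perfect outcome: (A, c2) with payoffs (9, 5).

(A, c2)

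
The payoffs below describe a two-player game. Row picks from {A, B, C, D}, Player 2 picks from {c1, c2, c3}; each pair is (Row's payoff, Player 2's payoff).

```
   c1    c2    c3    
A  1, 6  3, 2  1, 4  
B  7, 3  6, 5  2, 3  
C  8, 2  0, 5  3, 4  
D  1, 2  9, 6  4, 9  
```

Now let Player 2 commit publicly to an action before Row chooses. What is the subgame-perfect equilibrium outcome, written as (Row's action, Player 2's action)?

Backward induction with Player 2 moving first.
- c1 → Row plays C (best of 1, 7, 8, 1); Player 2 gets 2.
- c2 → Row plays D (best of 3, 6, 0, 9); Player 2 gets 6.
- c3 → Row plays D (best of 1, 2, 3, 4); Player 2 gets 9.
Among 2, 6, 9, the best is 9 at c3. Subgame-perfect outcome: (D, c3) with payoffs (4, 9).

(D, c3)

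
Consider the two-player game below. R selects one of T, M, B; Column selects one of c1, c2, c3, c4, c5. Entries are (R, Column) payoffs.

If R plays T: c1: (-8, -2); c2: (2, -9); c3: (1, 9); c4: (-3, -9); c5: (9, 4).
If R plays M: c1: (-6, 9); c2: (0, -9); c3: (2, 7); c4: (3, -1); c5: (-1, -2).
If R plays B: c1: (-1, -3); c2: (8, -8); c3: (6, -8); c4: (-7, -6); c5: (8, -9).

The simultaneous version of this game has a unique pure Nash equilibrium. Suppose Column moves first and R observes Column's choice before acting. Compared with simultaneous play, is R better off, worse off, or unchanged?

better off

R best-responds to each possible Column move:
- c1 → R plays B (best of -8, -6, -1); Column gets -3.
- c2 → R plays B (best of 2, 0, 8); Column gets -8.
- c3 → R plays B (best of 1, 2, 6); Column gets -8.
- c4 → R plays M (best of -3, 3, -7); Column gets -1.
- c5 → R plays T (best of 9, -1, 8); Column gets 4.
Maximizing over -3, -8, -8, -1, 4, Column chooses c5. Subgame-perfect outcome: (T, c5) with payoffs (9, 4).
Under simultaneous play:
R's best replies: c1→B; c2→B; c3→B; c4→M; c5→T.
Column's best replies: T→c3; M→c1; B→c1.
The unique mutual best reply is (B, c1), giving (-1, -3).
R earns 9 sequentially versus -1 at the Nash outcome: better off.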